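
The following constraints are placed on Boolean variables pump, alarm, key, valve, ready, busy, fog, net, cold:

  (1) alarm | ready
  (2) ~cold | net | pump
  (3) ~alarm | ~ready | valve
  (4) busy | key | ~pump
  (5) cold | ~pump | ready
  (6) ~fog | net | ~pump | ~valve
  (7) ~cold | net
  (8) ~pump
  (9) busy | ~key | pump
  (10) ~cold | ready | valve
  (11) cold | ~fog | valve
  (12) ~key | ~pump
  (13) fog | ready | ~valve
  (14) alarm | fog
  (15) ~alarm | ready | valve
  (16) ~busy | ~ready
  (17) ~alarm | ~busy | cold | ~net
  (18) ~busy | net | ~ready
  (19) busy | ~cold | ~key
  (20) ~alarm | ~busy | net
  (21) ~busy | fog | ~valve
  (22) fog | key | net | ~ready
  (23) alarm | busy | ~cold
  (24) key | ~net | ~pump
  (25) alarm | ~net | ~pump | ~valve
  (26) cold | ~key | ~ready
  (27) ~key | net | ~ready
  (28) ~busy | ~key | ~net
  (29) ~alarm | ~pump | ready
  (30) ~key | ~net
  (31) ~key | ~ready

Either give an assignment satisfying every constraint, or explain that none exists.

Unit clause (~pump) forces pump = False.
Set alarm = False.
  then (alarm | ready) forces ready = True.
  then (alarm | fog) forces fog = True.
  then (~busy | ~ready) forces busy = False.
  then (alarm | busy | ~cold) forces cold = False.
  then (cold | ~key | ~ready) forces key = False.
  then (cold | ~fog | valve) forces valve = True.
Set net = True.
All clauses satisfied.

pump = False, alarm = False, key = False, valve = True, ready = True, busy = False, fog = True, net = True, cold = False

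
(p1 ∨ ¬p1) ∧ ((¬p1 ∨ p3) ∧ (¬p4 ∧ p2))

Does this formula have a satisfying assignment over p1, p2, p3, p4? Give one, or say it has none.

p1 = True, p2 = True, p3 = True, p4 = False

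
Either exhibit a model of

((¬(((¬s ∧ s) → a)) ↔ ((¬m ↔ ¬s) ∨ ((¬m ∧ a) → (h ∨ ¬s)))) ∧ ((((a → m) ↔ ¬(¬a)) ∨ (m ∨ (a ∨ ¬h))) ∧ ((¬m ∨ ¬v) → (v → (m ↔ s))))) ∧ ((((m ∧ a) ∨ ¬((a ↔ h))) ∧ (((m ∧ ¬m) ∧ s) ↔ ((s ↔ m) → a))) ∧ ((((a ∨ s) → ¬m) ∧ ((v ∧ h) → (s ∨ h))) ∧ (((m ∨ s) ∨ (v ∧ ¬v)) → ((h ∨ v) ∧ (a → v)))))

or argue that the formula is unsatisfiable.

Case s = True: the formula simplifies to (¬((m ∨ ((¬m ∧ a) → h))) ∧ ((((a → m) ↔ ¬(¬a)) ∨ (m ∨ (a ∨ ¬h))) ∧ ((¬m ∨ ¬v) → (v → m)))) ∧ ((((m ∧ a) ∨ ¬((a ↔ h))) ∧ ((m ∧ ¬m) ↔ (m → a))) ∧ (¬m ∧ ((h ∨ v) ∧ (a → v)))).
  m = True: the conjunct ¬((m ∨ ((¬m ∧ a) → h))) becomes ¬((True ∨ True)) = False.
  m = False: the conjunct (m ∧ ¬m) ↔ (m → a) becomes (False ∧ True) ↔ (False → a) = False.
Case s = False: the conjunct ¬(((¬s ∧ s) → a)) ↔ ((¬m ↔ ¬s) ∨ ((¬m ∧ a) → (h ∨ ¬s))) becomes ¬True ↔ (¬m ∨ True) = False.
Both cases fail — unsatisfiable.

UNSATISFIABLE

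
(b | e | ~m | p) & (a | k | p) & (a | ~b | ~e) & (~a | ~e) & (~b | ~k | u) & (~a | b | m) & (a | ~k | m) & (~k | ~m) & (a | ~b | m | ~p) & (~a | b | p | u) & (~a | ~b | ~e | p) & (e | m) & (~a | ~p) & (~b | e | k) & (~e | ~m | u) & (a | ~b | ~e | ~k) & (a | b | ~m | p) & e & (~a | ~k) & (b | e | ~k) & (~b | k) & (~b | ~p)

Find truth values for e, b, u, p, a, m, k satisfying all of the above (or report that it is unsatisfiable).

Unit clause (e) forces e = True.
In (~a | ~e) only ~a is left, so a = False.
In (a | ~b | ~e) only ~b is left, so b = False.
Set u = True.
Set p = True.
Set m = True.
  then (~k | ~m) forces k = False.
All clauses satisfied.

e=T, b=F, u=T, p=T, a=F, m=T, k=F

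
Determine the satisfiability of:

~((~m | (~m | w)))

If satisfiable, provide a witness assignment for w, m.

w=F, m=T

  ~((~m | (~m | w))) = True
    ~m | (~m | w) = False
      ~m = False
      ~m | w = False
        ~m = False
The formula evaluates to True.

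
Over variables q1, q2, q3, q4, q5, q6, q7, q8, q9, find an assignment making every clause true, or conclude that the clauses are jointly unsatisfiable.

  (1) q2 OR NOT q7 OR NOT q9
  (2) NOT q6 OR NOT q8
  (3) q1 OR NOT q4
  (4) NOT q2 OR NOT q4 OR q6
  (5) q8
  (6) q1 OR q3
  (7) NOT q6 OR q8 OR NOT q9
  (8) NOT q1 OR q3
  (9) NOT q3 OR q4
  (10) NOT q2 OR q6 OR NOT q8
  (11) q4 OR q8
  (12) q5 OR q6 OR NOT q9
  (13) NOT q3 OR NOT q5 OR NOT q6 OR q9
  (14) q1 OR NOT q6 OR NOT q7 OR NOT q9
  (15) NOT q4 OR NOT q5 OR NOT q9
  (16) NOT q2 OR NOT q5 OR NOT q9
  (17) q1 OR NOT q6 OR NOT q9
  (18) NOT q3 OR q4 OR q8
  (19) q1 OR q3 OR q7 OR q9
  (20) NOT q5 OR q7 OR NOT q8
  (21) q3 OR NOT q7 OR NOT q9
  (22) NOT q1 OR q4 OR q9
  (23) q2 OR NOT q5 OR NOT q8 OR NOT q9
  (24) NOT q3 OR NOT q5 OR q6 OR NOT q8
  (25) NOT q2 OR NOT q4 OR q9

Unit clause (q8) forces q8 = True.
In (NOT q6 OR NOT q8) only NOT q6 is left, so q6 = False.
In (NOT q2 OR q6 OR NOT q8) only NOT q2 is left, so q2 = False.
Try q1 = False:
  (q1 OR NOT q4) forces q4 = False.
  (q1 OR q3) forces q3 = True.
  clause (NOT q3 OR q4) is falsified — backtrack.
So q1 = True.
  then (NOT q1 OR q3) forces q3 = True.
  then (NOT q3 OR q4) forces q4 = True.
  then (NOT q3 OR NOT q5 OR q6 OR NOT q8) forces q5 = False.
  then (q5 OR q6 OR NOT q9) forces q9 = False.
Set q7 = True.
All clauses satisfied.

q1 = True; q2 = False; q3 = True; q4 = True; q5 = False; q6 = False; q7 = True; q8 = True; q9 = False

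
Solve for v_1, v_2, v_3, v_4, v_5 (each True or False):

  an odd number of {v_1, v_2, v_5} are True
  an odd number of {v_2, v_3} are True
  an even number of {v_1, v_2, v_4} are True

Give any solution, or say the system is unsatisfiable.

v_1 = True; v_2 = False; v_3 = True; v_4 = True; v_5 = False

{v_1, v_2, v_5}: 1 true → odd ✓
{v_2, v_3}: 1 true → odd ✓
{v_1, v_2, v_4}: 2 true → even ✓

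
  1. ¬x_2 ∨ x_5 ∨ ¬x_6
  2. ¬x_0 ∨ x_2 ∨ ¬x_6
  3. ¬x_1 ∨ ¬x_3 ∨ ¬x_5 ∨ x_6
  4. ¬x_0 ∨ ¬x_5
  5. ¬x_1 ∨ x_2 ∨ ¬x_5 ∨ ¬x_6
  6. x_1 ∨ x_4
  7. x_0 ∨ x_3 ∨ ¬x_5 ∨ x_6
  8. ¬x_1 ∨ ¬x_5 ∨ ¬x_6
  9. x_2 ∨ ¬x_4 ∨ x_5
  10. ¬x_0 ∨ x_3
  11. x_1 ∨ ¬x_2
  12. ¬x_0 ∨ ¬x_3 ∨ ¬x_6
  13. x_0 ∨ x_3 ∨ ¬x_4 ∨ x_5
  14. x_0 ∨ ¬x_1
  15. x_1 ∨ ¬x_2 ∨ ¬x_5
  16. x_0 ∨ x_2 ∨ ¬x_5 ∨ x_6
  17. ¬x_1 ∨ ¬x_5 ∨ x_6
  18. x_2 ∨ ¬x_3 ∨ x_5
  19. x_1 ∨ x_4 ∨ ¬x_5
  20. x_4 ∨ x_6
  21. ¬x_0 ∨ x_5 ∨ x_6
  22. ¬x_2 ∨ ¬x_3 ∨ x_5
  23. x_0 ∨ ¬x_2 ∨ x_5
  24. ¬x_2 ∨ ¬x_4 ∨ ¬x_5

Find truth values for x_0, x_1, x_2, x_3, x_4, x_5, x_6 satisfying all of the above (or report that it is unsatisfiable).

Try x_0 = True:
  (¬x_0 ∨ ¬x_5) forces x_5 = False.
  (¬x_0 ∨ x_3) forces x_3 = True.
  (¬x_0 ∨ ¬x_3 ∨ ¬x_6) forces x_6 = False.
  clause (¬x_0 ∨ x_5 ∨ x_6) is falsified — backtrack.
So x_0 = False.
  then (x_0 ∨ ¬x_1) forces x_1 = False.
  then (x_1 ∨ x_4) forces x_4 = True.
  then (x_1 ∨ ¬x_2) forces x_2 = False.
  then (x_2 ∨ ¬x_4 ∨ x_5) forces x_5 = True.
  then (x_0 ∨ x_2 ∨ ¬x_5 ∨ x_6) forces x_6 = True.
Set x_3 = True.
All clauses satisfied.

x_0 = False, x_1 = False, x_2 = False, x_3 = True, x_4 = True, x_5 = True, x_6 = True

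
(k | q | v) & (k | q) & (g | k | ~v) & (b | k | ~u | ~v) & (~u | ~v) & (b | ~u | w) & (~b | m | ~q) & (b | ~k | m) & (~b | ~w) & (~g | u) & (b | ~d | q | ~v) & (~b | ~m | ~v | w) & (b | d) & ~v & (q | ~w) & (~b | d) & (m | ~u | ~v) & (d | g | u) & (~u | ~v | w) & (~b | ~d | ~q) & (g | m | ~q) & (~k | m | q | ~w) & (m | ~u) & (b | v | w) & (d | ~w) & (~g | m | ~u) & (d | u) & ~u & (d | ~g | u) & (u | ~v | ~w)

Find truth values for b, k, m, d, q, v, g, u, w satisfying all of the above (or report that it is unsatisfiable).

Unit clause (~v) forces v = False.
Unit clause (~u) forces u = False.
In (~g | u) only ~g is left, so g = False.
In (d | g | u) only d is left, so d = True.
Set b = True.
  then (~b | ~w) forces w = False.
  then (~b | ~d | ~q) forces q = False.
  then (k | q | v) forces k = True.
Set m = False.
All clauses satisfied.

b=T, k=T, m=F, d=T, q=F, v=F, g=F, u=F, w=F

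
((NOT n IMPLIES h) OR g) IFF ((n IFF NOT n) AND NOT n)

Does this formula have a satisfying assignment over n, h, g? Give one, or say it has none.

n = False, h = False, g = False

  ((NOT n IMPLIES h) OR g) IFF ((n IFF NOT n) AND NOT n) = True
    (NOT n IMPLIES h) OR g = False
      NOT n IMPLIES h = False
        NOT n = True
    (n IFF NOT n) AND NOT n = False
      n IFF NOT n = False
        NOT n = True
      NOT n = True
The formula evaluates to True.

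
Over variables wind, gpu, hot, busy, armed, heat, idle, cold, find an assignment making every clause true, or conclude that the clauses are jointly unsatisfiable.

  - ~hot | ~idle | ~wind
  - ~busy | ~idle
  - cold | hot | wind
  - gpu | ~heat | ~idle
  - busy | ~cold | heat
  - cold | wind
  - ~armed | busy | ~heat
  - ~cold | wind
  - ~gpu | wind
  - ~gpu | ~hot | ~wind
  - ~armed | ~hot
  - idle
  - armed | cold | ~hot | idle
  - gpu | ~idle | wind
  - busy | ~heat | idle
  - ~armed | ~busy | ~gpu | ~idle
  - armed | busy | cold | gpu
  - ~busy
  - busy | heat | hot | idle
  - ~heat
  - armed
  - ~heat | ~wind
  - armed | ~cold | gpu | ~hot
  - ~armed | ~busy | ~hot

wind = True, gpu = True, hot = False, busy = False, armed = True, heat = False, idle = True, cold = False

Unit clause (idle) forces idle = True.
Unit clause (~busy) forces busy = False.
Unit clause (~heat) forces heat = False.
Unit clause (armed) forces armed = True.
In (busy | ~cold | heat) only ~cold is left, so cold = False.
In (cold | wind) only wind is left, so wind = True.
In (~armed | ~hot) only ~hot is left, so hot = False.
Set gpu = True.
All clauses satisfied.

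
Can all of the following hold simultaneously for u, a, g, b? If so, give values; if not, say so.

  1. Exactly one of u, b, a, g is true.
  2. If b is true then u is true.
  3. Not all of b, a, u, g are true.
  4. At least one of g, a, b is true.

u=F; a=T; g=F; b=F

  (1) {u, b, a, g}: 1 true — exactly one ✓
  (2) b=F ⇒ u: vacuous ✓
  (3) {b, a, u, g}: 1/4 true — not all ✓
  (4) {g, a, b}: 1 true — at least one ✓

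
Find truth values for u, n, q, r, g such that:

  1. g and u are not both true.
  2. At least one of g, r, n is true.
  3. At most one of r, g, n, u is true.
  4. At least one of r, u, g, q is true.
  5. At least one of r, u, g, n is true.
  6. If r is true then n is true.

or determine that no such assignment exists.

u = False; n = False; q = False; r = False; g = True

  (1) g=T, u=F — not both ✓
  (2) {g, r, n}: 1 true — at least one ✓
  (3) {r, g, n, u}: 1 true — at most one ✓
  (4) {r, u, g, q}: 1 true — at least one ✓
  (5) {r, u, g, n}: 1 true — at least one ✓
  (6) r=F ⇒ n: vacuous ✓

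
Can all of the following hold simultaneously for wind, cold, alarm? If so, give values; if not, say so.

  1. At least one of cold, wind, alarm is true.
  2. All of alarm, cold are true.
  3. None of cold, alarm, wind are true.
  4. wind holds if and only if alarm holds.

Unsatisfiable

Case cold = True:
  Constraint (3) is violated (cold=T) — contradiction.
Case cold = False:
  Constraint (2) is violated (cold=F) — contradiction.
Both cases fail — unsatisfiable.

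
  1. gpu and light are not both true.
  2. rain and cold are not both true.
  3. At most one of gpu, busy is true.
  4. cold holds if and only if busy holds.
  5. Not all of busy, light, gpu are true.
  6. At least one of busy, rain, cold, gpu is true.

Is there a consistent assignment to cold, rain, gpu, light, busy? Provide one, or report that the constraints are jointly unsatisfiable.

cold = False, rain = True, gpu = True, light = False, busy = False

  (1) gpu=T, light=F — not both ✓
  (2) rain=T, cold=F — not both ✓
  (3) {gpu, busy}: 1 true — at most one ✓
  (4) cold=F, busy=F — same ✓
  (5) {busy, light, gpu}: 1/3 true — not all ✓
  (6) {busy, rain, cold, gpu}: 2 true — at least one ✓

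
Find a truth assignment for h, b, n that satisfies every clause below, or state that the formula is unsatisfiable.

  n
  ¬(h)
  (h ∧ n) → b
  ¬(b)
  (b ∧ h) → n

Unit clause (n) forces n = True.
Unit clause (¬h) forces h = False.
Unit clause (¬b) forces b = False.
Check each clause:
  (n): n holds.
  (¬h): ¬h holds.
  (¬b): ¬b holds.
  (b ∨ ¬h ∨ ¬n): ¬h holds.
  (¬b ∨ ¬h ∨ n): ¬b holds.
All clauses satisfied.

h = False, b = False, n = True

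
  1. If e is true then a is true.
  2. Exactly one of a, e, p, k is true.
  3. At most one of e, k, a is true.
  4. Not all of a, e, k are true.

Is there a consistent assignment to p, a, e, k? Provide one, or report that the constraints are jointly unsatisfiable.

p=F; a=F; e=F; k=T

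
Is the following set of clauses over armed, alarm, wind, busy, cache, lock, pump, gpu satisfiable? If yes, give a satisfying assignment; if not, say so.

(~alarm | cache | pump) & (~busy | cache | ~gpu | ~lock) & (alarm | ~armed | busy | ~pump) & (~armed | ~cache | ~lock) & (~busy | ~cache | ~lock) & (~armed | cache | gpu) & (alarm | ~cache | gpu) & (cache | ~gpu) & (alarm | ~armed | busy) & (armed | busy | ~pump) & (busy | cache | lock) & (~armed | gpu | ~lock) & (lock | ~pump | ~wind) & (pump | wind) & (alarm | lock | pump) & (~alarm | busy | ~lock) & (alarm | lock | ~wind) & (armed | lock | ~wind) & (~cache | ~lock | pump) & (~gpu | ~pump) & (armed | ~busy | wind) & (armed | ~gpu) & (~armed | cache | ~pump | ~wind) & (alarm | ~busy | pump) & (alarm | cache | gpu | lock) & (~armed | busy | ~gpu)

armed = True; alarm = True; wind = True; busy = True; cache = True; lock = False; pump = False; gpu = False

Set armed = True.
Try alarm = False:
  (alarm | ~armed | busy) forces busy = True.
  (alarm | ~busy | pump) forces pump = True.
  (~gpu | ~pump) forces gpu = False.
  (~armed | cache | gpu) forces cache = True.
  clause (alarm | ~cache | gpu) is falsified — backtrack.
So alarm = True.
Set wind = True.
Set busy = True.
Set cache = True.
  then (~armed | ~cache | ~lock) forces lock = False.
  then (lock | ~pump | ~wind) forces pump = False.
Set gpu = False.
All clauses satisfied.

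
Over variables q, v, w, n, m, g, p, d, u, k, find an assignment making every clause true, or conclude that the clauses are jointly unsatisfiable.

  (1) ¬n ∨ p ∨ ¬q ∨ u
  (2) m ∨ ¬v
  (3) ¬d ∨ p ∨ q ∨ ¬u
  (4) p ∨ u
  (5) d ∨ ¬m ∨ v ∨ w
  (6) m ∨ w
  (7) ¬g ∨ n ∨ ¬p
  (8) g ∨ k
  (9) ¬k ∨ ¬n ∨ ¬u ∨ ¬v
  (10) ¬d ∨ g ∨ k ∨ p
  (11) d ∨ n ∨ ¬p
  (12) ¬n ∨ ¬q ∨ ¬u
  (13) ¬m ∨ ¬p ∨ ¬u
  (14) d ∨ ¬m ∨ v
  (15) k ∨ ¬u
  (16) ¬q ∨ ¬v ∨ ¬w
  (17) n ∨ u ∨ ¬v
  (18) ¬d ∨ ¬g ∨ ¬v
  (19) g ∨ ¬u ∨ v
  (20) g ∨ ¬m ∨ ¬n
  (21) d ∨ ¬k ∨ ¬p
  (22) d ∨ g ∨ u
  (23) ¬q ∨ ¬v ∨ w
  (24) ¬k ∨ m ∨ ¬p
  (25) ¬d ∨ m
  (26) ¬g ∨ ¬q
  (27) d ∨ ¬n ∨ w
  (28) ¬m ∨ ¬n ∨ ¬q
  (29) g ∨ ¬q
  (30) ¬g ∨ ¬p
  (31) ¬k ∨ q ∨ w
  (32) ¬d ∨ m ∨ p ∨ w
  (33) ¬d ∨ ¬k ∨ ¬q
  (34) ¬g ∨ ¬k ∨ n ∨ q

Try q = True:
  (¬g ∨ ¬q) forces g = False.
  clause (g ∨ ¬q) is falsified — backtrack.
So q = False.
Set v = False.
Set w = True.
Set n = False.
Set m = True.
  then (d ∨ ¬m ∨ v) forces d = True.
Try g = True:
  (¬g ∨ n ∨ ¬p) forces p = False.
  (¬d ∨ p ∨ q ∨ ¬u) forces u = False.
  clause (p ∨ u) is falsified — backtrack.
So g = False.
  then (g ∨ k) forces k = True.
  then (g ∨ ¬u ∨ v) forces u = False.
  then (p ∨ u) forces p = True.
All clauses satisfied.

q=F; v=F; w=T; n=F; m=T; g=F; p=T; d=T; u=F; k=T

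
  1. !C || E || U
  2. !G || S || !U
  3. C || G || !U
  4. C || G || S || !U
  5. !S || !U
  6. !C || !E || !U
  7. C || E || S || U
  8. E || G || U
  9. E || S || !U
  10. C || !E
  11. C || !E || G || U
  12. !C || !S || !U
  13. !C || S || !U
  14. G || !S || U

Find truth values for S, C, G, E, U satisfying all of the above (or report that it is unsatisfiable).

S=F, C=T, G=F, E=T, U=F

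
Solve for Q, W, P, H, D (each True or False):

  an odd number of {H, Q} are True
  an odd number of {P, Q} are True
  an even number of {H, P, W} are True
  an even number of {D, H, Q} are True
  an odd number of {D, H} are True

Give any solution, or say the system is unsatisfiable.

Q: True, W: False, P: False, H: False, D: True

{H, Q}: 1 true → odd ✓
{P, Q}: 1 true → odd ✓
{H, P, W}: 0 true → even ✓
{D, H, Q}: 2 true → even ✓
{D, H}: 1 true → odd ✓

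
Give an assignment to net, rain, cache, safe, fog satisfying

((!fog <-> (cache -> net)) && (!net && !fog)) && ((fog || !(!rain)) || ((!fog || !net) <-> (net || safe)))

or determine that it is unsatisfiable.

net = False, rain = False, cache = False, safe = True, fog = False

  (!fog <-> (cache -> net)) && (!net && !fog) = True
    !fog <-> (cache -> net) = True
      !fog = True
      cache -> net = True
    !net && !fog = True
      !net = True
      !fog = True
  (fog || !(!rain)) || ((!fog || !net) <-> (net || safe)) = True
    fog || !(!rain) = False
      !(!rain) = False
        !rain = True
    (!fog || !net) <-> (net || safe) = True
      !fog || !net = True
        !fog = True
        !net = True
      net || safe = True
Both conjuncts True, so the formula holds.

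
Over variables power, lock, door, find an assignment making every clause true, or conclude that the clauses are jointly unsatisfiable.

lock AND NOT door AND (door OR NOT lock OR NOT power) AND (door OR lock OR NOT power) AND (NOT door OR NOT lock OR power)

power = False, lock = True, door = False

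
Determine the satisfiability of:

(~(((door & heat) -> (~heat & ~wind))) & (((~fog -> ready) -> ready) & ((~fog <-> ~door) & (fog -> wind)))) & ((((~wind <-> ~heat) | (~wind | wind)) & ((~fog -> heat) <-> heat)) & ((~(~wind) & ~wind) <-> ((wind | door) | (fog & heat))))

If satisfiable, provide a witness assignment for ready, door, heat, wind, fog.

Case wind = True: the conjunct (~(~wind) & ~wind) <-> ((wind | door) | (fog & heat)) becomes (True & False) <-> (True | (fog & heat)) = False.
Case wind = False: the formula simplifies to (~(((door & heat) -> ~heat)) & (((~fog -> ready) -> ready) & ((~fog <-> ~door) & ~fog))) & (((~fog -> heat) <-> heat) & ~((door | (fog & heat)))).
  door = True: the conjunct ~((door | (fog & heat))) becomes ~((True | (fog & heat))) = False.
  door = False: the conjunct ~(((door & heat) -> ~heat)) becomes ~((False -> ~heat)) = False.
Both cases fail — unsatisfiable.

No satisfying assignment exists.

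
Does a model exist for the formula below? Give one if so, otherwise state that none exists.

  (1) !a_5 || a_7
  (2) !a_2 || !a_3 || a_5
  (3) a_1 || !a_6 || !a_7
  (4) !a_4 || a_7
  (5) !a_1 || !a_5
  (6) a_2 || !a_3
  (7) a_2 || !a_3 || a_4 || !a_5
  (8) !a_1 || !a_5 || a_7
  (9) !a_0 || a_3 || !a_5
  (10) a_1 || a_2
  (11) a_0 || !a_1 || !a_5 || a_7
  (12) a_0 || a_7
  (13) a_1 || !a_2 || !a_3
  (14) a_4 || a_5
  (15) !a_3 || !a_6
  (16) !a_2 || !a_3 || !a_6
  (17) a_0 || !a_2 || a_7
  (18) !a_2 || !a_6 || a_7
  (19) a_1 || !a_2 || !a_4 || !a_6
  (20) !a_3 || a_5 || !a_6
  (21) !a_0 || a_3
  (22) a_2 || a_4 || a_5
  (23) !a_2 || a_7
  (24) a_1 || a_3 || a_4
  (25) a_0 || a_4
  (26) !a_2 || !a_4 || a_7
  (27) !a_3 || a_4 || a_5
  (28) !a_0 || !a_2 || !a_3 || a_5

a_0 = False, a_1 = True, a_2 = True, a_3 = False, a_4 = True, a_5 = False, a_6 = True, a_7 = True

Set a_0 = False.
  then (a_0 || a_7) forces a_7 = True.
  then (a_0 || a_4) forces a_4 = True.
Set a_1 = True.
  then (!a_1 || !a_5) forces a_5 = False.
Set a_2 = True.
  then (!a_2 || !a_3 || a_5) forces a_3 = False.
Set a_6 = True.
All clauses satisfied.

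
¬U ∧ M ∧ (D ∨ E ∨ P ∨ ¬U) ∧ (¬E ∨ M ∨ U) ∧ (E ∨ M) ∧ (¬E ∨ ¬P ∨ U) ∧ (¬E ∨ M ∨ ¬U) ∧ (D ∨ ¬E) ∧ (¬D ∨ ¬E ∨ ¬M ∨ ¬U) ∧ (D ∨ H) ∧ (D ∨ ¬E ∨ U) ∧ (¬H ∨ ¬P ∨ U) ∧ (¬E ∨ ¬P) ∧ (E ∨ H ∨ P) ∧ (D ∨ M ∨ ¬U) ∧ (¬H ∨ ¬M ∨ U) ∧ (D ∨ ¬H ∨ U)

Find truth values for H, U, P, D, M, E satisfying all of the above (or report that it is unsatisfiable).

H = False, U = False, P = False, D = True, M = True, E = True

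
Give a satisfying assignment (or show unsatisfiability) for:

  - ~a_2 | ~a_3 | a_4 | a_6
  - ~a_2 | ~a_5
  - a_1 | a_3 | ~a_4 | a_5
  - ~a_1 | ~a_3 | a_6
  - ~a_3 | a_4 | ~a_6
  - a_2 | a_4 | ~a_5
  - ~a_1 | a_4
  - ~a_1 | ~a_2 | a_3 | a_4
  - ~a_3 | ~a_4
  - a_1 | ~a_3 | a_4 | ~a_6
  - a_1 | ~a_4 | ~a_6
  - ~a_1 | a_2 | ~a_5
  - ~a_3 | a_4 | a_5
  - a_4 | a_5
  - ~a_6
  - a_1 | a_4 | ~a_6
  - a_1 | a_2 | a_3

Unit clause (~a_6) forces a_6 = False.
Set a_1 = True.
  then (~a_1 | ~a_3 | a_6) forces a_3 = False.
  then (~a_1 | a_4) forces a_4 = True.
Set a_2 = False.
  then (~a_1 | a_2 | ~a_5) forces a_5 = False.
All clauses satisfied.

a_1: True; a_2: False; a_3: False; a_4: True; a_5: False; a_6: False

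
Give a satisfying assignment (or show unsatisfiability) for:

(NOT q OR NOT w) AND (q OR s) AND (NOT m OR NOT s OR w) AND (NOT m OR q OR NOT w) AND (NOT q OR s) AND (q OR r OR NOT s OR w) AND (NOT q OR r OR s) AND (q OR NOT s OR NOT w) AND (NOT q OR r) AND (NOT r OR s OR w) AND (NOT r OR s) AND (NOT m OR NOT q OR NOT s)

Try r = False:
  (NOT q OR r) forces q = False.
  (q OR s) forces s = True.
  (q OR r OR NOT s OR w) forces w = True.
  clause (q OR NOT s OR NOT w) is falsified — backtrack.
So r = True.
  then (NOT r OR s) forces s = True.
Set q = False.
  then (q OR NOT s OR NOT w) forces w = False.
  then (NOT m OR NOT s OR w) forces m = False.
All clauses satisfied.

r = True; q = False; m = False; s = True; w = False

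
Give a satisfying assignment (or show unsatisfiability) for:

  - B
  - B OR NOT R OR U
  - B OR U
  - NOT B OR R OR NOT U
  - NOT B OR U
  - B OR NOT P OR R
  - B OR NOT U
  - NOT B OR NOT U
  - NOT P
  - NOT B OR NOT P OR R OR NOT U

Case B = True:
  (NOT B OR U) forces U = True.
  Clause (NOT B OR NOT U) is falsified — contradiction.
Case B = False:
  Clause (B) is falsified — contradiction.
Both cases fail, so the formula is unsatisfiable.

Unsatisfiable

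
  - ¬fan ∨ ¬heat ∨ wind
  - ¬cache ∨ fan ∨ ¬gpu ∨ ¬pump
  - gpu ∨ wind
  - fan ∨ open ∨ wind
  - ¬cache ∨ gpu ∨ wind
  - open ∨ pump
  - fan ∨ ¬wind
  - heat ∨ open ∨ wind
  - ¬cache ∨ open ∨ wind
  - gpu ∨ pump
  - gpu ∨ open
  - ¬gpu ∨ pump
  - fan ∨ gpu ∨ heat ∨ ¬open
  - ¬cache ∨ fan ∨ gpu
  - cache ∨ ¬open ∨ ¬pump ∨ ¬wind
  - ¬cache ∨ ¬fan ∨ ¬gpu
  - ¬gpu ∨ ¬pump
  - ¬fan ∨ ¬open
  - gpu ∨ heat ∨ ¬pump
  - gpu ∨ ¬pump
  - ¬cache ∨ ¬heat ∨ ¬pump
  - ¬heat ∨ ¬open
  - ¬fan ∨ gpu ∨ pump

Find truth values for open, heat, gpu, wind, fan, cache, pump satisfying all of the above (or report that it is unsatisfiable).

Case pump = True:
  (¬gpu ∨ ¬pump) forces gpu = False.
  Clause (gpu ∨ ¬pump) is falsified — contradiction.
Case pump = False:
  (open ∨ pump) forces open = True.
  (gpu ∨ pump) forces gpu = True.
  Clause (¬gpu ∨ pump) is falsified — contradiction.
Both cases fail, so the formula is unsatisfiable.

Unsatisfiable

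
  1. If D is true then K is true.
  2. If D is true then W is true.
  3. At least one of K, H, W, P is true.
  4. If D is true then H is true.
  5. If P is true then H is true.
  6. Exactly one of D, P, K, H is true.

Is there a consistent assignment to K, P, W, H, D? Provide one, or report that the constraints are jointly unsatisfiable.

K = True; P = False; W = False; H = False; D = False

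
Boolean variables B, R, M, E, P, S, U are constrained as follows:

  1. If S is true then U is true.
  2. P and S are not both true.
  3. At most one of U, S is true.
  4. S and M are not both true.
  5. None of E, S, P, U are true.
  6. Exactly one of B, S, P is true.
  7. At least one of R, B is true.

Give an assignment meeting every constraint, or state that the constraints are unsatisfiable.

B: True, R: True, M: True, E: False, P: False, S: False, U: False

  (1) S=F ⇒ U: vacuous ✓
  (2) P=F, S=F — not both ✓
  (3) {U, S}: 0 true — at most one ✓
  (4) S=F, M=T — not both ✓
  (5) {E, S, P, U}: 0 true — none ✓
  (6) {B, S, P}: 1 true — exactly one ✓
  (7) {R, B}: 2 true — at least one ✓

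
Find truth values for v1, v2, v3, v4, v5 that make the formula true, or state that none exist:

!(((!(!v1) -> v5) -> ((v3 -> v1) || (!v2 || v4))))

v1=F, v2=T, v3=T, v4=F, v5=T

  !(((!(!v1) -> v5) -> ((v3 -> v1) || (!v2 || v4)))) = True
    (!(!v1) -> v5) -> ((v3 -> v1) || (!v2 || v4)) = False
      !(!v1) -> v5 = True
        !(!v1) = False
          !v1 = True
      (v3 -> v1) || (!v2 || v4) = False
        v3 -> v1 = False
        !v2 || v4 = False
          !v2 = False
The formula evaluates to True.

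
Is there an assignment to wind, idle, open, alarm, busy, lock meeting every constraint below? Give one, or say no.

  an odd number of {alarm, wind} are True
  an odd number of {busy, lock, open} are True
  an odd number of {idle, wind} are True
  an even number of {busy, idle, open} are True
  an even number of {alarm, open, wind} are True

wind=T, idle=F, open=T, alarm=F, busy=T, lock=T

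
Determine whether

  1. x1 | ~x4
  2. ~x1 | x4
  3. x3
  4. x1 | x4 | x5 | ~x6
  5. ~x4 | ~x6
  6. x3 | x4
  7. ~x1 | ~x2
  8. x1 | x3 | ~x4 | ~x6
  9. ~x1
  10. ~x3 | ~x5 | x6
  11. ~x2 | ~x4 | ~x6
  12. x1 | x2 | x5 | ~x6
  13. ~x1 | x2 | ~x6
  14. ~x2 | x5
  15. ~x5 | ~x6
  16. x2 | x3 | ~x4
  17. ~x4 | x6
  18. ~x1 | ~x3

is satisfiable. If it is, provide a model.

Unit clause (x3) forces x3 = True.
Unit clause (~x1) forces x1 = False.
In (x1 | ~x4) only ~x4 is left, so x4 = False.
Try x2 = True:
  (~x2 | x5) forces x5 = True.
  (~x3 | ~x5 | x6) forces x6 = True.
  clause (~x5 | ~x6) is falsified — backtrack.
So x2 = False.
Set x5 = False.
  then (x1 | x4 | x5 | ~x6) forces x6 = False.
All clauses satisfied.

x1 = False, x2 = False, x3 = True, x4 = False, x5 = False, x6 = False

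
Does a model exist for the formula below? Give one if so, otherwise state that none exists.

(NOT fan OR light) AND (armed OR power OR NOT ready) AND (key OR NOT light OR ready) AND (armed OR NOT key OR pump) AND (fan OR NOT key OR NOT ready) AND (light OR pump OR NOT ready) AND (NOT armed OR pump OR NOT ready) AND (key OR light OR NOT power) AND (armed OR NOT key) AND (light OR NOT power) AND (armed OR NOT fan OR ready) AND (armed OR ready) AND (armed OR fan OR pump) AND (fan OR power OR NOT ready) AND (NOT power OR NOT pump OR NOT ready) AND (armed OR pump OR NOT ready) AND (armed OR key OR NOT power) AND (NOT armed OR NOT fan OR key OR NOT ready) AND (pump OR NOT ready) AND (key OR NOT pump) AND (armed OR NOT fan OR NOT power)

power = False, light = True, armed = True, pump = False, ready = False, key = True, fan = True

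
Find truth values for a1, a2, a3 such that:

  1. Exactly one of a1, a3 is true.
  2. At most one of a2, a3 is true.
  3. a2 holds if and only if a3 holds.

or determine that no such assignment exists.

a1: True, a2: False, a3: False

  (1) {a1, a3}: 1 true — exactly one ✓
  (2) {a2, a3}: 0 true — at most one ✓
  (3) a2=F, a3=F — same ✓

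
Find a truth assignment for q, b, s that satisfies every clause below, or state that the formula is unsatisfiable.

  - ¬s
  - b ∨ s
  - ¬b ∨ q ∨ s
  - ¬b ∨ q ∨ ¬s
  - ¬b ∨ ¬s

Unit clause (¬s) forces s = False.
In (b ∨ s) only b is left, so b = True.
In (¬b ∨ q ∨ s) only q is left, so q = True.
Check each clause:
  (¬s): ¬s holds.
  (b ∨ s): b holds.
  (¬b ∨ q ∨ s): q holds.
  (¬b ∨ q ∨ ¬s): q holds.
  (¬b ∨ ¬s): ¬s holds.
All clauses satisfied.

q = True, b = True, s = False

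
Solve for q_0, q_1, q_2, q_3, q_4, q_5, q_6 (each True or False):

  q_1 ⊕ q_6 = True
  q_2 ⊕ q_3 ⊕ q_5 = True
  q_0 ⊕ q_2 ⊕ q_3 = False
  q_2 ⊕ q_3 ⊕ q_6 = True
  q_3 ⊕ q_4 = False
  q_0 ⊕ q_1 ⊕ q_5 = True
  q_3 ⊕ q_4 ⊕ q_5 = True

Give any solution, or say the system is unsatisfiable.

q_0: False; q_1: False; q_2: True; q_3: True; q_4: True; q_5: True; q_6: True

q_1 ⊕ q_6 = F ⊕ T = True ✓
q_2 ⊕ q_3 ⊕ q_5 = T ⊕ T ⊕ T = True ✓
q_0 ⊕ q_2 ⊕ q_3 = F ⊕ T ⊕ T = False ✓
q_2 ⊕ q_3 ⊕ q_6 = T ⊕ T ⊕ T = True ✓
q_3 ⊕ q_4 = T ⊕ T = False ✓
q_0 ⊕ q_1 ⊕ q_5 = F ⊕ F ⊕ T = True ✓
q_3 ⊕ q_4 ⊕ q_5 = T ⊕ T ⊕ T = True ✓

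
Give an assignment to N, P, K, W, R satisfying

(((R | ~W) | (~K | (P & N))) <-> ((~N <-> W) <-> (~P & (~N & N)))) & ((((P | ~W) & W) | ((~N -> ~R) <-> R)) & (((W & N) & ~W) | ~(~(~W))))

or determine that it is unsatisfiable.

Case W = True: the conjunct ((W & N) & ~W) | ~(~(~W)) becomes (N & False) | ~True = False.
Case W = False: the formula simplifies to (N <-> (~P & (~N & N))) & ((~N -> ~R) <-> R).
  N = True: the conjunct N <-> (~P & (~N & N)) becomes True <-> (~P & False) = False.
  N = False: simplifies to ~R <-> R.
    R = True: this becomes ~True <-> True = False.
    R = False: this becomes ~False <-> False = False.
Both cases fail — unsatisfiable.

The formula is unsatisfiable.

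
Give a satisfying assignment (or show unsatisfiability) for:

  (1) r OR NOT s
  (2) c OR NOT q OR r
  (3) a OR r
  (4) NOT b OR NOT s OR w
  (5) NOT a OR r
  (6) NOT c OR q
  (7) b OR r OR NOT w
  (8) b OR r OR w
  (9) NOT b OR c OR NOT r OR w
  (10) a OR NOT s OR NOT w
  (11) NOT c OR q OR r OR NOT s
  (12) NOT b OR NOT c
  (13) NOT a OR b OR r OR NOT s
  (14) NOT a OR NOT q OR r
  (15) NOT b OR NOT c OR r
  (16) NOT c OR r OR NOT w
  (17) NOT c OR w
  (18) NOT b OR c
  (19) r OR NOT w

a=T, s=F, b=F, w=T, r=T, c=T, q=T

Set a = True.
  then (NOT a OR r) forces r = True.
Set s = False.
Try b = True:
  (NOT b OR NOT c) forces c = False.
  clause (NOT b OR c) is falsified — backtrack.
So b = False.
Set w = True.
Set c = True.
  then (NOT c OR q) forces q = True.
All clauses satisfied.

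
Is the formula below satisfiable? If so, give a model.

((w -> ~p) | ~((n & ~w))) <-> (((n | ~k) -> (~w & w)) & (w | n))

n: False; p: False; w: True; k: True

  ((w -> ~p) | ~((n & ~w))) <-> (((n | ~k) -> (~w & w)) & (w | n)) = True
    (w -> ~p) | ~((n & ~w)) = True
      w -> ~p = True
        ~p = True
      ~((n & ~w)) = True
        n & ~w = False
          ~w = False
    ((n | ~k) -> (~w & w)) & (w | n) = True
      (n | ~k) -> (~w & w) = True
        n | ~k = False
          ~k = False
        ~w & w = False
          ~w = False
      w | n = True
The formula evaluates to True.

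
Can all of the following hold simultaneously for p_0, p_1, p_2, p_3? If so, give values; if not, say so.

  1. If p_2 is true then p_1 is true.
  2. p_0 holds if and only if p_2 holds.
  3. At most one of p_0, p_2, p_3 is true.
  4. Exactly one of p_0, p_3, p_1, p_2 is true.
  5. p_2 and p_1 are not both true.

p_0 = False; p_1 = False; p_2 = False; p_3 = True

  (1) p_2=F ⇒ p_1: vacuous ✓
  (2) p_0=F, p_2=F — same ✓
  (3) {p_0, p_2, p_3}: 1 true — at most one ✓
  (4) {p_0, p_3, p_1, p_2}: 1 true — exactly one ✓
  (5) p_2=F, p_1=F — not both ✓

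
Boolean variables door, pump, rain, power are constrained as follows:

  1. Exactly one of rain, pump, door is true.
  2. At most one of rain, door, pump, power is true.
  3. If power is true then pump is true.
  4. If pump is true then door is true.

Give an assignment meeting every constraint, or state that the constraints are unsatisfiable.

door = True; pump = False; rain = False; power = False

  (1) {rain, pump, door}: 1 true — exactly one ✓
  (2) {rain, door, pump, power}: 1 true — at most one ✓
  (3) power=F ⇒ pump: vacuous ✓
  (4) pump=F ⇒ door: vacuous ✓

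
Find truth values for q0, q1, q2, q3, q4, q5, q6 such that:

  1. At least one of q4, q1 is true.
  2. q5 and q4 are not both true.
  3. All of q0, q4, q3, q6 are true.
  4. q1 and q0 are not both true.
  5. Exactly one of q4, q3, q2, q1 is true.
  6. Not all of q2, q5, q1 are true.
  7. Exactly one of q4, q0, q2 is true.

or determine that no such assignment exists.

Unsatisfiable — no assignment works.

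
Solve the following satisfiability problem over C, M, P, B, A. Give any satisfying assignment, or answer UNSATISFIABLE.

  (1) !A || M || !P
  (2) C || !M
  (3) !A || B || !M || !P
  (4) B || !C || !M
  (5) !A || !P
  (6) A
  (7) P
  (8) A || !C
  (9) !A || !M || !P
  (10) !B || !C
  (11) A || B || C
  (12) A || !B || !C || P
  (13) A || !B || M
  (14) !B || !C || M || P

The formula is unsatisfiable.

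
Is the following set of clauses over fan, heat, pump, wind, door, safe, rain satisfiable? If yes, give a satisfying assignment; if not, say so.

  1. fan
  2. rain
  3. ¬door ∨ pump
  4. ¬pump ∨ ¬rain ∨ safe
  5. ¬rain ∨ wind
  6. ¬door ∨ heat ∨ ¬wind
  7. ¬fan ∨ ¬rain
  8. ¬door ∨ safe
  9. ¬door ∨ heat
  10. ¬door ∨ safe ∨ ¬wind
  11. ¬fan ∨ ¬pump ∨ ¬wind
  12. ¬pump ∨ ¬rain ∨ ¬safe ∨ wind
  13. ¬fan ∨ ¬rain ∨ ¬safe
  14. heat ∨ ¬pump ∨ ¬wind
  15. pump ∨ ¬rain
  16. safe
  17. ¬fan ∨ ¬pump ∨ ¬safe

No satisfying assignment exists.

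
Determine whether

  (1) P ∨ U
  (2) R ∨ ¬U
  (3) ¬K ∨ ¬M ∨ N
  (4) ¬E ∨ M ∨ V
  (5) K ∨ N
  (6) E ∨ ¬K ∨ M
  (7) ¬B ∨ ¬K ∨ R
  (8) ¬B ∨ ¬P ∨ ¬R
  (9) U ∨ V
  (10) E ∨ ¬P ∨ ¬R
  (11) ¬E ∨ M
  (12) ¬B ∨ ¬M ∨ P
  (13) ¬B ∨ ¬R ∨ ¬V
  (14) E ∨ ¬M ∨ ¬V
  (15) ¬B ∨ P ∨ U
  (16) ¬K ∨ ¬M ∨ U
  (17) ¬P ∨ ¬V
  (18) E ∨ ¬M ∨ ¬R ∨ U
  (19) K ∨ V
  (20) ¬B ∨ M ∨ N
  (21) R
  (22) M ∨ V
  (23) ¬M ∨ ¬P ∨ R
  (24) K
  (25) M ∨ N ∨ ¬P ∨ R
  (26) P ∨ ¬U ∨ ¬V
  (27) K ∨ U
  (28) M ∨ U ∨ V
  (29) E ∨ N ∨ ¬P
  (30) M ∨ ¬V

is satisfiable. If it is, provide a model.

Unit clause (R) forces R = True.
Unit clause (K) forces K = True.
Set V = False.
  then (U ∨ V) forces U = True.
  then (M ∨ V) forces M = True.
  then (¬K ∨ ¬M ∨ N) forces N = True.
Set B = False.
Set P = False.
Set E = True.
All clauses satisfied.

V = False; M = True; B = False; K = True; U = True; N = True; R = True; P = False; E = True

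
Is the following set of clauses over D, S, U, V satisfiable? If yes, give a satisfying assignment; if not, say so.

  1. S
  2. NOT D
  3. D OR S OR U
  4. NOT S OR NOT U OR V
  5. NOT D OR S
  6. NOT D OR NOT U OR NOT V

Unit clause (S) forces S = True.
Unit clause (NOT D) forces D = False.
Set U = False.
Set V = False.
All clauses satisfied.

D = False, S = True, U = False, V = False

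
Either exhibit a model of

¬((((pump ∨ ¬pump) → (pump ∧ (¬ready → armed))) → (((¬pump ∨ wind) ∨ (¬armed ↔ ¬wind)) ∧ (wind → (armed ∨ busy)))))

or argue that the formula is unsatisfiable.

wind = False, busy = True, pump = True, armed = True, ready = False

  ¬((((pump ∨ ¬pump) → (pump ∧ (¬ready → armed))) → (((¬pump ∨ wind) ∨ (¬armed ↔ ¬wind)) ∧ (wind → (armed ∨ busy))))) = True
    ((pump ∨ ¬pump) → (pump ∧ (¬ready → armed))) → (((¬pump ∨ wind) ∨ (¬armed ↔ ¬wind)) ∧ (wind → (armed ∨ busy))) = False
      (pump ∨ ¬pump) → (pump ∧ (¬ready → armed)) = True
        pump ∨ ¬pump = True
          ¬pump = False
        pump ∧ (¬ready → armed) = True
          ¬ready → armed = True
            ¬ready = True
      ((¬pump ∨ wind) ∨ (¬armed ↔ ¬wind)) ∧ (wind → (armed ∨ busy)) = False
        (¬pump ∨ wind) ∨ (¬armed ↔ ¬wind) = False
          ¬pump ∨ wind = False
            ¬pump = False
          ¬armed ↔ ¬wind = False
            ¬armed = False
            ¬wind = True
        wind → (armed ∨ busy) = True
          armed ∨ busy = True
The formula evaluates to True.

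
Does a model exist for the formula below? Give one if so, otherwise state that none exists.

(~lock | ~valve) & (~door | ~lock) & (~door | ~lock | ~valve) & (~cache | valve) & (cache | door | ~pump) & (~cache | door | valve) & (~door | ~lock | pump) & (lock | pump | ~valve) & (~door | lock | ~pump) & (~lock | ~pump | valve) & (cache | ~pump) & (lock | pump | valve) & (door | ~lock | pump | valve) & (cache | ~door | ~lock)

Set pump = True.
  then (cache | ~pump) forces cache = True.
  then (~cache | valve) forces valve = True.
  then (~lock | ~valve) forces lock = False.
  then (~door | lock | ~pump) forces door = False.
All clauses satisfied.

pump: True, cache: True, door: False, lock: False, valve: True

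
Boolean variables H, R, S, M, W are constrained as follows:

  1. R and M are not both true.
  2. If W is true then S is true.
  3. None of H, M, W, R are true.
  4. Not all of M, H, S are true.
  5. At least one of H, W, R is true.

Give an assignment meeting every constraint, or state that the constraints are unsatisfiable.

Unsatisfiable — no assignment works.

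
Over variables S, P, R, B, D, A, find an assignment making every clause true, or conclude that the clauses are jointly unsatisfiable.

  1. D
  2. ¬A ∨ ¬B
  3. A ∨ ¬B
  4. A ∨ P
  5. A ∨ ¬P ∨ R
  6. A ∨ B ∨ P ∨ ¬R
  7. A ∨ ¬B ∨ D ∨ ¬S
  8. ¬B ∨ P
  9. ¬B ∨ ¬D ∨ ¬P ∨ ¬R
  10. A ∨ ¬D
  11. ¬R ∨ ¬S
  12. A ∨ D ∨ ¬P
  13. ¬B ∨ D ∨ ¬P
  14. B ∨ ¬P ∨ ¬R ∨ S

S: False, P: False, R: True, B: False, D: True, A: True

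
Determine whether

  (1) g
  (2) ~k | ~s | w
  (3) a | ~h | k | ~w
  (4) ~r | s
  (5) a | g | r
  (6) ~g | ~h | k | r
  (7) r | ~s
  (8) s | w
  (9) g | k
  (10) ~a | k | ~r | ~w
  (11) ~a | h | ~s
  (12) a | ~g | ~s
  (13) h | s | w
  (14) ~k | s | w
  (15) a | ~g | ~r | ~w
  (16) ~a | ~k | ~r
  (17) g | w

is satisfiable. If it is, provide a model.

Unit clause (g) forces g = True.
Set s = False.
  then (~r | s) forces r = False.
  then (s | w) forces w = True.
Set h = True.
  then (~g | ~h | k | r) forces k = True.
Set a = True.
All clauses satisfied.

s: False; w: True; h: True; g: True; r: False; k: True; a: True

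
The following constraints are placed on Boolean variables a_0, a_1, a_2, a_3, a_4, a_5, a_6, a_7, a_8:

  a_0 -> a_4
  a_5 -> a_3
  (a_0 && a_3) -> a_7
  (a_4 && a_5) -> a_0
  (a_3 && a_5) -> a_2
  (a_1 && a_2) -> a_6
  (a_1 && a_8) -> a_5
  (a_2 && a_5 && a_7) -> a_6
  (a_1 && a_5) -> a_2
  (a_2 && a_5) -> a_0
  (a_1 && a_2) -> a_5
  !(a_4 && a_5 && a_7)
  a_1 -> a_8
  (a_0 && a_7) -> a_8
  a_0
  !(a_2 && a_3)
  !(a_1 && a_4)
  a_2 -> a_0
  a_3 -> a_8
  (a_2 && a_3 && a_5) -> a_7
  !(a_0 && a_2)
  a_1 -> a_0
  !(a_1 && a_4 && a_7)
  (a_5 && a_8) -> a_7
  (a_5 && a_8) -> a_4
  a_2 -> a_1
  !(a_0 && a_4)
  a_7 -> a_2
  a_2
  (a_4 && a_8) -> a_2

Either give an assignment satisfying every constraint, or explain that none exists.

UNSATISFIABLE

Case a_0 = True:
  (a_2) forces a_2 = True.
  Clause (!a_0 || !a_2) is falsified — contradiction.
Case a_0 = False:
  Clause (a_0) is falsified — contradiction.
Both cases fail, so the formula is unsatisfiable.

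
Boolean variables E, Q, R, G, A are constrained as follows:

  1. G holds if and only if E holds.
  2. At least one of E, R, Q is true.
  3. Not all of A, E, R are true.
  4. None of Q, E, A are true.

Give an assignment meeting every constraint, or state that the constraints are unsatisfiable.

E = False; Q = False; R = True; G = False; A = False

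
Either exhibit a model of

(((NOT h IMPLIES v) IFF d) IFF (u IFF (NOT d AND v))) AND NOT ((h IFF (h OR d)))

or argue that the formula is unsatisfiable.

v = True, h = False, d = True, u = False

  ((NOT h IMPLIES v) IFF d) IFF (u IFF (NOT d AND v)) = True
    (NOT h IMPLIES v) IFF d = True
      NOT h IMPLIES v = True
        NOT h = True
    u IFF (NOT d AND v) = True
      NOT d AND v = False
        NOT d = False
  NOT ((h IFF (h OR d))) = True
    h IFF (h OR d) = False
      h OR d = True
Both conjuncts True, so the formula holds.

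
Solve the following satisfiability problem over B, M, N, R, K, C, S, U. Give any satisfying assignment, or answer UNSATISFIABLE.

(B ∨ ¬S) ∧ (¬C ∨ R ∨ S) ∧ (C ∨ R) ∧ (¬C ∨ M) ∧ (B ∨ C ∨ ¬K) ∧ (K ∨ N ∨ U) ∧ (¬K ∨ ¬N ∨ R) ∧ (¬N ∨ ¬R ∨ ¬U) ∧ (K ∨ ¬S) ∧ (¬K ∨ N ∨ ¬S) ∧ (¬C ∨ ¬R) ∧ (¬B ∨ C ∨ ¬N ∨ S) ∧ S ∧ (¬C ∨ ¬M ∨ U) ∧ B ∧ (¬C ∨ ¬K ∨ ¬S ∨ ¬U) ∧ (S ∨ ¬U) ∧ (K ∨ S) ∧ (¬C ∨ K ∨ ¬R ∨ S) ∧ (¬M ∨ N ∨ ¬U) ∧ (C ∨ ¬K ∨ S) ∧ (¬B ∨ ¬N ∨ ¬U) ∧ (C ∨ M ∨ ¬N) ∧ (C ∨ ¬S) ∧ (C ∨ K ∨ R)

UNSATISFIABLE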